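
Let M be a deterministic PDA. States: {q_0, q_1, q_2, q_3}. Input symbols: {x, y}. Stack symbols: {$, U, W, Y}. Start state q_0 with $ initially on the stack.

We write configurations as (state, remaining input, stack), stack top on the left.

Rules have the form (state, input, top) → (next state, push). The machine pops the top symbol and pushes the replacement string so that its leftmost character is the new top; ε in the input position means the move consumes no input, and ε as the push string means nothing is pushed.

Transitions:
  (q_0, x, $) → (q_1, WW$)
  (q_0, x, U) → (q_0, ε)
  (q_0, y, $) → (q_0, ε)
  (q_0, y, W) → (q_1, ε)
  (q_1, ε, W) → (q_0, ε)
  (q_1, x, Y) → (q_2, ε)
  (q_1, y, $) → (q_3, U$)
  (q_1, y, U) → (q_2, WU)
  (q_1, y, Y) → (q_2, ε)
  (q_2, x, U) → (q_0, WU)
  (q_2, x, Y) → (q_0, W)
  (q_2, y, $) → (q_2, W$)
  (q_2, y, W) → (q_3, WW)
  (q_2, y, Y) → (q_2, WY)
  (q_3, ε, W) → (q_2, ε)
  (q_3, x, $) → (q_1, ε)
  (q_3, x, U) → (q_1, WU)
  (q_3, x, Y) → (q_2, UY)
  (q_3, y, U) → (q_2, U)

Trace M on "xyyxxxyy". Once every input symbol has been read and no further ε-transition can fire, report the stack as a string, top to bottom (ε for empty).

U$

(q_0, xyyxxxyy, $)
  read x, top $: go to q_1, push WW$ → (q_1, yyxxxyy, WW$)
  ε-move, top W: go to q_0, push ε → (q_0, yyxxxyy, W$)
  read y, top W: go to q_1, push ε → (q_1, yxxxyy, $)
  read y, top $: go to q_3, push U$ → (q_3, xxxyy, U$)
  read x, top U: go to q_1, push WU → (q_1, xxyy, WU$)
  ε-move, top W: go to q_0, push ε → (q_0, xxyy, U$)
  read x, top U: go to q_0, push ε → (q_0, xyy, $)
  read x, top $: go to q_1, push WW$ → (q_1, yy, WW$)
  ε-move, top W: go to q_0, push ε → (q_0, yy, W$)
  read y, top W: go to q_1, push ε → (q_1, y, $)
  read y, top $: go to q_3, push U$ → (q_3, ε, U$)
All input consumed in state q_3 with stack U$.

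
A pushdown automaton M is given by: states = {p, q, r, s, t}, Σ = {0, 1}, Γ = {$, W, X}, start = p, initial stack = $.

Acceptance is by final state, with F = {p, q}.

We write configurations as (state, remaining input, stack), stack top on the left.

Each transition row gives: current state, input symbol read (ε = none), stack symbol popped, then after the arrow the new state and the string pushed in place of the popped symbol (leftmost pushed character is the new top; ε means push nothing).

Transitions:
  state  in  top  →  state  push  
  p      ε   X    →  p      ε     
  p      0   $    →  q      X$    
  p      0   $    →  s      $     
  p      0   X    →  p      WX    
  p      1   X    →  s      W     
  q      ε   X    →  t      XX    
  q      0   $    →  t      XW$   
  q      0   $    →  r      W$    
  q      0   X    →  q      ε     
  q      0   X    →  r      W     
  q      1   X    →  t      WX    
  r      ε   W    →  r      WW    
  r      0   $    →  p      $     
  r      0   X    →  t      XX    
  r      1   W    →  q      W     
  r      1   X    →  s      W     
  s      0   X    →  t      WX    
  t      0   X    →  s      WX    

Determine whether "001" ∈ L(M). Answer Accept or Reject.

One accepting computation: (p, 001, $) ⊢ (q, 01, X$) ⊢ (r, 1, W$) ⊢ (q, ε, W$)
All input consumed and state q ∈ F.

Accept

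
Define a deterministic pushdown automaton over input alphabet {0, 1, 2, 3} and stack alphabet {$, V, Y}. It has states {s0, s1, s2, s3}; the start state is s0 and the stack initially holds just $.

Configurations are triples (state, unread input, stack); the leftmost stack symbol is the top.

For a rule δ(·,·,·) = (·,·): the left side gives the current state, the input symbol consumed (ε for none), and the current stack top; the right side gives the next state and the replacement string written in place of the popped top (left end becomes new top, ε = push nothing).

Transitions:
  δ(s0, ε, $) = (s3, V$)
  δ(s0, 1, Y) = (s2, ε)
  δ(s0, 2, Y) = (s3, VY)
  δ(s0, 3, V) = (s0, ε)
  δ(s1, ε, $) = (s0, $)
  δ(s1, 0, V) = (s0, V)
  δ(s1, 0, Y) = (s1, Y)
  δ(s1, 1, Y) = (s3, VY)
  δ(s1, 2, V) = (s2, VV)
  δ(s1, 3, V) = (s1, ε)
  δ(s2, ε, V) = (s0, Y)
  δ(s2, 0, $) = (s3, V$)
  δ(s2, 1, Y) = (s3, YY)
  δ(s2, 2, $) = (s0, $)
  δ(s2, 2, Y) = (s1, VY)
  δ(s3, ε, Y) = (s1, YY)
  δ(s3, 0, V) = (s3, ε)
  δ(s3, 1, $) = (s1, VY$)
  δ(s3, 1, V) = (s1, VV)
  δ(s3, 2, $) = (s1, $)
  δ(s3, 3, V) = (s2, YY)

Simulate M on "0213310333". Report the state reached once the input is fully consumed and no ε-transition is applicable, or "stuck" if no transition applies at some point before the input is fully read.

(s0, 0213310333, $)
  ε-move, top $: go to s3, push V$ → (s3, 0213310333, V$)
  read 0, top V: go to s3, push ε → (s3, 213310333, $)
  read 2, top $: go to s1, push $ → (s1, 13310333, $)
  ε-move, top $: go to s0, push $ → (s0, 13310333, $)
  ε-move, top $: go to s3, push V$ → (s3, 13310333, V$)
  read 1, top V: go to s1, push VV → (s1, 3310333, VV$)
  read 3, top V: go to s1, push ε → (s1, 310333, V$)
  read 3, top V: go to s1, push ε → (s1, 10333, $)
  ε-move, top $: go to s0, push $ → (s0, 10333, $)
  ε-move, top $: go to s3, push V$ → (s3, 10333, V$)
  read 1, top V: go to s1, push VV → (s1, 0333, VV$)
  read 0, top V: go to s0, push V → (s0, 333, VV$)
  read 3, top V: go to s0, push ε → (s0, 33, V$)
  read 3, top V: go to s0, push ε → (s0, 3, $)
  ε-move, top $: go to s3, push V$ → (s3, 3, V$)
  read 3, top V: go to s2, push YY → (s2, ε, YY$)
All input consumed; M is in state s2.

s2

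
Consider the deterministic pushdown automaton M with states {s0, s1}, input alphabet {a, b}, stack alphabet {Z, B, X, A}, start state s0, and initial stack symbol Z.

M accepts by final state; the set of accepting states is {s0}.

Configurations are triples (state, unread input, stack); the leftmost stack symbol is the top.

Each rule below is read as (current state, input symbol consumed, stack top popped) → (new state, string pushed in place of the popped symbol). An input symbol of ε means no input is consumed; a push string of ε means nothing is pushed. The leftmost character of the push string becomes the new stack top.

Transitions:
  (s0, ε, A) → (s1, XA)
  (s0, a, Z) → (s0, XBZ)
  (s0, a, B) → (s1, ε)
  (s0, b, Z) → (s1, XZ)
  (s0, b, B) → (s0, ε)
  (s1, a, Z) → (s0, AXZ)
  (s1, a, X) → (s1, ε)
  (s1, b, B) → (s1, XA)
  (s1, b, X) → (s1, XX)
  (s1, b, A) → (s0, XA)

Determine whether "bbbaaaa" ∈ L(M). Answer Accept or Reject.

Accept

(s0, bbbaaaa, Z)
  read b, top Z: go to s1, push XZ → (s1, bbaaaa, XZ)
  read b, top X: go to s1, push XX → (s1, baaaa, XXZ)
  read b, top X: go to s1, push XX → (s1, aaaa, XXXZ)
  read a, top X: go to s1, push ε → (s1, aaa, XXZ)
  read a, top X: go to s1, push ε → (s1, aa, XZ)
  read a, top X: go to s1, push ε → (s1, a, Z)
  read a, top Z: go to s0, push AXZ → (s0, ε, AXZ)
All input consumed; state s0 ∈ F.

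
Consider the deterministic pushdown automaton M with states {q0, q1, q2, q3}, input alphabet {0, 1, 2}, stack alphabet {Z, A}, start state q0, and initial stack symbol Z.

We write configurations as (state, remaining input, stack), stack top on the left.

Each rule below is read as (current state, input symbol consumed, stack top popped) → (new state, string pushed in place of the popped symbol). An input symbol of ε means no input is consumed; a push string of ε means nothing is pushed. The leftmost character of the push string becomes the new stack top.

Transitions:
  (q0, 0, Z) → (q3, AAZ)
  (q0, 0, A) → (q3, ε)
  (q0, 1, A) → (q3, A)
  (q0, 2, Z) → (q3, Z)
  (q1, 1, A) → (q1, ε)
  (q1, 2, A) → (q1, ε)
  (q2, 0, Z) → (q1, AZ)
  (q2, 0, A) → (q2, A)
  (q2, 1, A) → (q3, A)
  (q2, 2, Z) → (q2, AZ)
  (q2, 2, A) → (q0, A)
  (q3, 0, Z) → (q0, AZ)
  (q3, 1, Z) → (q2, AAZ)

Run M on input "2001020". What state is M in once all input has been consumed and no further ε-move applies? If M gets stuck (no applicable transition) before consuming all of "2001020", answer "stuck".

(q0, 2001020, Z)
  read 2, top Z: go to q3, push Z → (q3, 001020, Z)
  read 0, top Z: go to q0, push AZ → (q0, 01020, AZ)
  read 0, top A: go to q3, push ε → (q3, 1020, Z)
  read 1, top Z: go to q2, push AAZ → (q2, 020, AAZ)
  read 0, top A: go to q2, push A → (q2, 20, AAZ)
  read 2, top A: go to q0, push A → (q0, 0, AAZ)
  read 0, top A: go to q3, push ε → (q3, ε, AZ)
All input consumed; M is in state q3.

q3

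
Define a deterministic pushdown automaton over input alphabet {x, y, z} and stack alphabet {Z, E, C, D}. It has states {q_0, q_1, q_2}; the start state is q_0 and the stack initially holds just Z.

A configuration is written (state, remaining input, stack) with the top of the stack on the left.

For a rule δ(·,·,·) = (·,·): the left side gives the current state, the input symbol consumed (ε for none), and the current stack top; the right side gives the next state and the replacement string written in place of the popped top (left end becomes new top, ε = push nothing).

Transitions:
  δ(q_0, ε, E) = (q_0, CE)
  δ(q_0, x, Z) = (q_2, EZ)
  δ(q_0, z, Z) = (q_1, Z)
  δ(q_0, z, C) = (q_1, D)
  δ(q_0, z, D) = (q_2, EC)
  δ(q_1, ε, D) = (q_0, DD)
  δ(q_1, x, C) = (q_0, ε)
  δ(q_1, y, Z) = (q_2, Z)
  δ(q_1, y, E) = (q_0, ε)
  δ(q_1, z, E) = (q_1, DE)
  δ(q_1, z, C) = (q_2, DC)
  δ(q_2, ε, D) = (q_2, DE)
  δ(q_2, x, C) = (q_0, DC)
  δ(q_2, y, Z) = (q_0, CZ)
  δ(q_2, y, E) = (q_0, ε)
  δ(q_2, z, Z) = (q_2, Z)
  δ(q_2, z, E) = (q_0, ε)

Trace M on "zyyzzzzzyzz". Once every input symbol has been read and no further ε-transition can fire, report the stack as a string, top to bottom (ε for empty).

ECDDDZ

(q_0, zyyzzzzzyzz, Z) ⊢ (q_1, yyzzzzzyzz, Z) ⊢ (q_2, yzzzzzyzz, Z) ⊢ (q_0, zzzzzyzz, CZ) ⊢ (q_1, zzzzyzz, DZ) ⊢ (q_0, zzzzyzz, DDZ) ⊢ (q_2, zzzyzz, ECDZ) ⊢ (q_0, zzyzz, CDZ) ⊢ (q_1, zyzz, DDZ) ⊢ (q_0, zyzz, DDDZ) ⊢ (q_2, yzz, ECDDZ) ⊢ (q_0, zz, CDDZ) ⊢ (q_1, z, DDDZ) ⊢ (q_0, z, DDDDZ) ⊢ (q_2, ε, ECDDDZ)
All input consumed in state q_2 with stack ECDDDZ.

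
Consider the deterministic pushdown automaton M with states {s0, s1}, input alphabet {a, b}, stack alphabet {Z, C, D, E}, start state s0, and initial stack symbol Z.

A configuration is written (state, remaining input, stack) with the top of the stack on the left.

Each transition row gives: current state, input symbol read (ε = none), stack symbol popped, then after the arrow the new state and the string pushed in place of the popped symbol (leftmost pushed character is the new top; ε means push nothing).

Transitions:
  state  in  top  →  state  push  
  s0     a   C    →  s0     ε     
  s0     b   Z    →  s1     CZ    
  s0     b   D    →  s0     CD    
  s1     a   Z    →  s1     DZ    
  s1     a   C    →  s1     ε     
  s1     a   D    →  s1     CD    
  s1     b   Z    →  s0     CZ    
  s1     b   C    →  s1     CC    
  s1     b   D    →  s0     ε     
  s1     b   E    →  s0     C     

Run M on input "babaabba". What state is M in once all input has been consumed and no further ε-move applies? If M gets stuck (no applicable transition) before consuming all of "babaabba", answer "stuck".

(s0, babaabba, Z)
  read b, top Z: go to s1, push CZ → (s1, abaabba, CZ)
  read a, top C: go to s1, push ε → (s1, baabba, Z)
  read b, top Z: go to s0, push CZ → (s0, aabba, CZ)
  read a, top C: go to s0, push ε → (s0, abba, Z)
No transition for (s0, a, top Z); M blocks with input abba remaining.

stuck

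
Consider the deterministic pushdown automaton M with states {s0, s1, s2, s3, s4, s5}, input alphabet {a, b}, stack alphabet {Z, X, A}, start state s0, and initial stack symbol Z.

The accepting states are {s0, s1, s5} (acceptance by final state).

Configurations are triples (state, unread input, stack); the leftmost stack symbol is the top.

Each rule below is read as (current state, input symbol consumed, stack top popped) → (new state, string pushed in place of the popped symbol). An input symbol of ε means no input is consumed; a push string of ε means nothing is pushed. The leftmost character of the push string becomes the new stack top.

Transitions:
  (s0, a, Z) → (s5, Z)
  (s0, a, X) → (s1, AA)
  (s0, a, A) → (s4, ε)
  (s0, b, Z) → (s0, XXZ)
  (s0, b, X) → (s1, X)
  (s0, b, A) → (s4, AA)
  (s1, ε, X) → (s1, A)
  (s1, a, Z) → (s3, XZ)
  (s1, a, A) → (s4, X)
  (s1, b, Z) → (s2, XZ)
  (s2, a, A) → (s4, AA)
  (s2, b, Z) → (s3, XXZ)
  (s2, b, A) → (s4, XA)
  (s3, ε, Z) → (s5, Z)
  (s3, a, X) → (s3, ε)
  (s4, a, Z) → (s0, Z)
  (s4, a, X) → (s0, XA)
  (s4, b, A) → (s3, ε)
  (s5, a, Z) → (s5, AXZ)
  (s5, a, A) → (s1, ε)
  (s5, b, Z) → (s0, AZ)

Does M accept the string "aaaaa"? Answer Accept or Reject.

Accept

(s0, aaaaa, Z)
  read a, top Z: go to s5, push Z → (s5, aaaa, Z)
  read a, top Z: go to s5, push AXZ → (s5, aaa, AXZ)
  read a, top A: go to s1, push ε → (s1, aa, XZ)
  ε-move, top X: go to s1, push A → (s1, aa, AZ)
  read a, top A: go to s4, push X → (s4, a, XZ)
  read a, top X: go to s0, push XA → (s0, ε, XAZ)
All input consumed; state s0 ∈ F.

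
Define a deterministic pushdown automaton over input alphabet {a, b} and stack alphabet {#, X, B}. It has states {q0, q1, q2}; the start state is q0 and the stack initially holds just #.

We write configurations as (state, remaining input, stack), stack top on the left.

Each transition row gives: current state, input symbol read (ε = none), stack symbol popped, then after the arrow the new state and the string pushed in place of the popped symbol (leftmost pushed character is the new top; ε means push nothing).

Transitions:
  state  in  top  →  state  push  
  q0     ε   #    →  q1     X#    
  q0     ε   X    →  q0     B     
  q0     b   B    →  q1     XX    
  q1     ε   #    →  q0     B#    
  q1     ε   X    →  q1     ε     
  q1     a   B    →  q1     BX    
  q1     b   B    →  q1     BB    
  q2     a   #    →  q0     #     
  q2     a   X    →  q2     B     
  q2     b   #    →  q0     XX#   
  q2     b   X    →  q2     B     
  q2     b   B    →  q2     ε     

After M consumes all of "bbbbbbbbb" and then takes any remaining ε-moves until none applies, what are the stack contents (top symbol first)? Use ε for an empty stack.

B#

(q0, bbbbbbbbb, #)
  ε-move, top #: go to q1, push X# → (q1, bbbbbbbbb, X#)
  ε-move, top X: go to q1, push ε → (q1, bbbbbbbbb, #)
  ε-move, top #: go to q0, push B# → (q0, bbbbbbbbb, B#)
  read b, top B: go to q1, push XX → (q1, bbbbbbbb, XX#)
  ε-move, top X: go to q1, push ε → (q1, bbbbbbbb, X#)
  ε-move, top X: go to q1, push ε → (q1, bbbbbbbb, #)
  ε-move, top #: go to q0, push B# → (q0, bbbbbbbb, B#)
  read b, top B: go to q1, push XX → (q1, bbbbbbb, XX#)
  ε-move, top X: go to q1, push ε → (q1, bbbbbbb, X#)
  ε-move, top X: go to q1, push ε → (q1, bbbbbbb, #)
  ε-move, top #: go to q0, push B# → (q0, bbbbbbb, B#)
  read b, top B: go to q1, push XX → (q1, bbbbbb, XX#)
  ε-move, top X: go to q1, push ε → (q1, bbbbbb, X#)
  ε-move, top X: go to q1, push ε → (q1, bbbbbb, #)
  ε-move, top #: go to q0, push B# → (q0, bbbbbb, B#)
  read b, top B: go to q1, push XX → (q1, bbbbb, XX#)
  ε-move, top X: go to q1, push ε → (q1, bbbbb, X#)
  ε-move, top X: go to q1, push ε → (q1, bbbbb, #)
  ε-move, top #: go to q0, push B# → (q0, bbbbb, B#)
  read b, top B: go to q1, push XX → (q1, bbbb, XX#)
  ε-move, top X: go to q1, push ε → (q1, bbbb, X#)
  ε-move, top X: go to q1, push ε → (q1, bbbb, #)
  ε-move, top #: go to q0, push B# → (q0, bbbb, B#)
  read b, top B: go to q1, push XX → (q1, bbb, XX#)
  ε-move, top X: go to q1, push ε → (q1, bbb, X#)
  ε-move, top X: go to q1, push ε → (q1, bbb, #)
  ε-move, top #: go to q0, push B# → (q0, bbb, B#)
  read b, top B: go to q1, push XX → (q1, bb, XX#)
  ε-move, top X: go to q1, push ε → (q1, bb, X#)
  ε-move, top X: go to q1, push ε → (q1, bb, #)
  ε-move, top #: go to q0, push B# → (q0, bb, B#)
  read b, top B: go to q1, push XX → (q1, b, XX#)
  ε-move, top X: go to q1, push ε → (q1, b, X#)
  ε-move, top X: go to q1, push ε → (q1, b, #)
  ε-move, top #: go to q0, push B# → (q0, b, B#)
  read b, top B: go to q1, push XX → (q1, ε, XX#)
  ε-move, top X: go to q1, push ε → (q1, ε, X#)
  ε-move, top X: go to q1, push ε → (q1, ε, #)
  ε-move, top #: go to q0, push B# → (q0, ε, B#)
All input consumed in state q0 with stack B#.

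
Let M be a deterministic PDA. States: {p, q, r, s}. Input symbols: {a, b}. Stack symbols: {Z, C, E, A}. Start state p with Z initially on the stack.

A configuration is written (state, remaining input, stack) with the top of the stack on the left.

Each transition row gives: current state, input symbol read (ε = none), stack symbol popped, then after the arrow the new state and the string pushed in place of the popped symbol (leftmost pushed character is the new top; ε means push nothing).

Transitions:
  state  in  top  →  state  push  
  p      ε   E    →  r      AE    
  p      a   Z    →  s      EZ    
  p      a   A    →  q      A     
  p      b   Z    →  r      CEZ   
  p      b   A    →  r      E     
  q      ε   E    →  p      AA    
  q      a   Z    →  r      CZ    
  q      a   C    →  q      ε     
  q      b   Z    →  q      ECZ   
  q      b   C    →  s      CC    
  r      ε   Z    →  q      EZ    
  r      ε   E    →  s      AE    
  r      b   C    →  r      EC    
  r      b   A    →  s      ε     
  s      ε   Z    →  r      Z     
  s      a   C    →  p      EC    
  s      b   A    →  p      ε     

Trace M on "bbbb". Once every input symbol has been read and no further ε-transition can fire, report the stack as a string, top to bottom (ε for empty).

(p, bbbb, Z)
  read b, top Z: go to r, push CEZ → (r, bbb, CEZ)
  read b, top C: go to r, push EC → (r, bb, ECEZ)
  ε-move, top E: go to s, push AE → (s, bb, AECEZ)
  read b, top A: go to p, push ε → (p, b, ECEZ)
  ε-move, top E: go to r, push AE → (r, b, AECEZ)
  read b, top A: go to s, push ε → (s, ε, ECEZ)
All input consumed in state s with stack ECEZ.

ECEZ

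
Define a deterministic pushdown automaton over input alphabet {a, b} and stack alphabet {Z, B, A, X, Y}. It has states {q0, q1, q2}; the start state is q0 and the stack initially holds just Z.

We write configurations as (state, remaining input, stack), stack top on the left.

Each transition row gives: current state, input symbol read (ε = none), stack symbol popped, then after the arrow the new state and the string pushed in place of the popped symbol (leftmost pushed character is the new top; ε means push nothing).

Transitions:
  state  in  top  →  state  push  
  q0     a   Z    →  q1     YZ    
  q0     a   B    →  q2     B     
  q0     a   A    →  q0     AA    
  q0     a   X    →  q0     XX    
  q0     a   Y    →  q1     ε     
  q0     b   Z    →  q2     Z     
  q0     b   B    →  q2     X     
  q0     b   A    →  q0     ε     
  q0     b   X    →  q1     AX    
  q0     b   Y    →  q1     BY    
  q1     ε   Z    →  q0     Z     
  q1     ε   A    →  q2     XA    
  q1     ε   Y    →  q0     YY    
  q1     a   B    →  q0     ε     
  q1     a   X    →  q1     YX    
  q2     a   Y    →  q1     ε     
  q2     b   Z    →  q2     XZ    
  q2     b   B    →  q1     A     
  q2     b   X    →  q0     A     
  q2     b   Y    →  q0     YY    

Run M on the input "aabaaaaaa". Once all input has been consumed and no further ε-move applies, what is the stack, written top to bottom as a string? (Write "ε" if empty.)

YYZ

(q0, aabaaaaaa, Z)
  read a, top Z: go to q1, push YZ → (q1, abaaaaaa, YZ)
  ε-move, top Y: go to q0, push YY → (q0, abaaaaaa, YYZ)
  read a, top Y: go to q1, push ε → (q1, baaaaaa, YZ)
  ε-move, top Y: go to q0, push YY → (q0, baaaaaa, YYZ)
  read b, top Y: go to q1, push BY → (q1, aaaaaa, BYYZ)
  read a, top B: go to q0, push ε → (q0, aaaaa, YYZ)
  read a, top Y: go to q1, push ε → (q1, aaaa, YZ)
  ε-move, top Y: go to q0, push YY → (q0, aaaa, YYZ)
  read a, top Y: go to q1, push ε → (q1, aaa, YZ)
  ε-move, top Y: go to q0, push YY → (q0, aaa, YYZ)
  read a, top Y: go to q1, push ε → (q1, aa, YZ)
  ε-move, top Y: go to q0, push YY → (q0, aa, YYZ)
  read a, top Y: go to q1, push ε → (q1, a, YZ)
  ε-move, top Y: go to q0, push YY → (q0, a, YYZ)
  read a, top Y: go to q1, push ε → (q1, ε, YZ)
  ε-move, top Y: go to q0, push YY → (q0, ε, YYZ)
All input consumed in state q0 with stack YYZ.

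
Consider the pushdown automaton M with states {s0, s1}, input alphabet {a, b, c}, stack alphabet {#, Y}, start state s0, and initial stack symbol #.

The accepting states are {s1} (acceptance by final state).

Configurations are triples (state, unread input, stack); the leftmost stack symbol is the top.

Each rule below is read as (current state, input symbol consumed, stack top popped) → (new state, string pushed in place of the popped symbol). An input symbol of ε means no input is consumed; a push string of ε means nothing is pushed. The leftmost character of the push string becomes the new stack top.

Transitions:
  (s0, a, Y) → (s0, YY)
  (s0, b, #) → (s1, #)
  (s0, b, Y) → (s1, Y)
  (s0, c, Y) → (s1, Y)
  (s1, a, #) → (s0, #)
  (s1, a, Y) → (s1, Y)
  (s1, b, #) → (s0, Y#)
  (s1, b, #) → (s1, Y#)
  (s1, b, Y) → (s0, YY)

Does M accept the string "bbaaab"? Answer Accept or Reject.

Accept

One accepting computation: (s0, bbaaab, #) ⊢ (s1, baaab, #) ⊢ (s0, aaab, Y#) ⊢ (s0, aab, YY#) ⊢ (s0, ab, YYY#) ⊢ (s0, b, YYYY#) ⊢ (s1, ε, YYYY#)
All input consumed and state s1 ∈ F.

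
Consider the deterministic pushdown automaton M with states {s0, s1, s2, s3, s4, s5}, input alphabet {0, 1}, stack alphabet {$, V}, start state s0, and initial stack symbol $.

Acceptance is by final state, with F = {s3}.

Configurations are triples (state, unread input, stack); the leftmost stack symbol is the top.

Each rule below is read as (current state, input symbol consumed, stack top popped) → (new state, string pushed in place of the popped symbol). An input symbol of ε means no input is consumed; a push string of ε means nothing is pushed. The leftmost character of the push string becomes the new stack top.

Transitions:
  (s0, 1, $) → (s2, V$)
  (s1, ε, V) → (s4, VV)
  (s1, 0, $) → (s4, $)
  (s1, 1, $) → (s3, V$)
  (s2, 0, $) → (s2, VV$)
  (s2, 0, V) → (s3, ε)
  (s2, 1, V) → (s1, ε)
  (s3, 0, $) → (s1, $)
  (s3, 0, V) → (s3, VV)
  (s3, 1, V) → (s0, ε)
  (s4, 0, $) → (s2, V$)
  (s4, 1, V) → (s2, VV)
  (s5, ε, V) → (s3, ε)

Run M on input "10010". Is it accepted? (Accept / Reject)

(s0, 10010, $) ⊢ (s2, 0010, V$) ⊢ (s3, 010, $) ⊢ (s1, 10, $) ⊢ (s3, 0, V$) ⊢ (s3, ε, VV$)
All input consumed; state s3 ∈ F.

Accept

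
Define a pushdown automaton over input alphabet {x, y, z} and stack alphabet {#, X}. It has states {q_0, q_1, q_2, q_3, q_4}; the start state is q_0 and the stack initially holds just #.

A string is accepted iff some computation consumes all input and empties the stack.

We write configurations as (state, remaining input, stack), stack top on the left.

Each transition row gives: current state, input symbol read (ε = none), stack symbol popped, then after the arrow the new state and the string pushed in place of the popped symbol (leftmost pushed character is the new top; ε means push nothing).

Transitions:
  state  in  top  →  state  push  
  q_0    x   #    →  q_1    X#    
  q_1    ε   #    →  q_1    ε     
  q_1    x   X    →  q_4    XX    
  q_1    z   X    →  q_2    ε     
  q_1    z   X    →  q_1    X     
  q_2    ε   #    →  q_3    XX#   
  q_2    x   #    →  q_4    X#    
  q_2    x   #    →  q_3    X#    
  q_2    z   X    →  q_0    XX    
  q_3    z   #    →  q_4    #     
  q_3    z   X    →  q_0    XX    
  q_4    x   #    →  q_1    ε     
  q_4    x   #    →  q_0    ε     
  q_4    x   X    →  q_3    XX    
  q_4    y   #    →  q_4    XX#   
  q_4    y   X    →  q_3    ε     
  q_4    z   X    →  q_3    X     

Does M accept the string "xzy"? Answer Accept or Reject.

No computation consumes all input and empties the stack.

Reject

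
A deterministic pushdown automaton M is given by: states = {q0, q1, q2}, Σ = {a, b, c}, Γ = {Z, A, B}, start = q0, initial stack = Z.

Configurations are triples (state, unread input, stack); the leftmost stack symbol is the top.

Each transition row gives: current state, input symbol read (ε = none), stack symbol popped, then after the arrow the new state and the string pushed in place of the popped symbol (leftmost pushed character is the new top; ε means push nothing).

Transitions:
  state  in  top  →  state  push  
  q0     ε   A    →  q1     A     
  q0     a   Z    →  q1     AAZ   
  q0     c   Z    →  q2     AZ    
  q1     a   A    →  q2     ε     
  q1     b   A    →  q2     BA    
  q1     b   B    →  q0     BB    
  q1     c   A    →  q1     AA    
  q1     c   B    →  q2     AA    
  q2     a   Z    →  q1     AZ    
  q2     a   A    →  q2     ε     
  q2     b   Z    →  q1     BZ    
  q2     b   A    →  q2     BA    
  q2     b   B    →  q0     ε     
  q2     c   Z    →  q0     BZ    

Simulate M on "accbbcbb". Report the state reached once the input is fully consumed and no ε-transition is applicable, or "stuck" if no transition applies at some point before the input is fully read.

q1

(q0, accbbcbb, Z) ⊢ (q1, ccbbcbb, AAZ) ⊢ (q1, cbbcbb, AAAZ) ⊢ (q1, bbcbb, AAAAZ) ⊢ (q2, bcbb, BAAAAZ) ⊢ (q0, cbb, AAAAZ) ⊢ (q1, cbb, AAAAZ) ⊢ (q1, bb, AAAAAZ) ⊢ (q2, b, BAAAAAZ) ⊢ (q0, ε, AAAAAZ) ⊢ (q1, ε, AAAAAZ)
All input consumed; M is in state q1.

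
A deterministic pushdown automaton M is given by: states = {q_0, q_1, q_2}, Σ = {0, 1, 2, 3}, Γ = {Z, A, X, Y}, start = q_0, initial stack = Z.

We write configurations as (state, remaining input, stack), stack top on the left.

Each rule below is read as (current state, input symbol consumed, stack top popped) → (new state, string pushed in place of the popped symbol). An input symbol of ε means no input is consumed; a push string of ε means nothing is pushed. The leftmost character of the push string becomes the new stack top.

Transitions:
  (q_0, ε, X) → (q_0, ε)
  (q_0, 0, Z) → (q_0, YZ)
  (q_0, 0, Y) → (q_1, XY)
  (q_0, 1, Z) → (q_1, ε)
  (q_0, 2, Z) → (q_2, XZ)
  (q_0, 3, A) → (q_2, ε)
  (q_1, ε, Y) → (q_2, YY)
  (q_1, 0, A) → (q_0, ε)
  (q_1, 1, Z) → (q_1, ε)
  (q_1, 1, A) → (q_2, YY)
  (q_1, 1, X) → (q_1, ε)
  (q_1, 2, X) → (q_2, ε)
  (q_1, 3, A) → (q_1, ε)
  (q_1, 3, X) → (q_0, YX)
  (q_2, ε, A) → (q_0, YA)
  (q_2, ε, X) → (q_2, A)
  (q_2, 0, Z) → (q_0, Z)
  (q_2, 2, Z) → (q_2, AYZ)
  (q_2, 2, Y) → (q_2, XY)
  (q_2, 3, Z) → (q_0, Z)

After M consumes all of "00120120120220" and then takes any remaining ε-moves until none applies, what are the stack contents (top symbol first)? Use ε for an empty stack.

XYAYAYYAYYAYYZ

(q_0, 00120120120220, Z)
  read 0, top Z: go to q_0, push YZ → (q_0, 0120120120220, YZ)
  read 0, top Y: go to q_1, push XY → (q_1, 120120120220, XYZ)
  read 1, top X: go to q_1, push ε → (q_1, 20120120220, YZ)
  ε-move, top Y: go to q_2, push YY → (q_2, 20120120220, YYZ)
  read 2, top Y: go to q_2, push XY → (q_2, 0120120220, XYYZ)
  ε-move, top X: go to q_2, push A → (q_2, 0120120220, AYYZ)
  ε-move, top A: go to q_0, push YA → (q_0, 0120120220, YAYYZ)
  read 0, top Y: go to q_1, push XY → (q_1, 120120220, XYAYYZ)
  read 1, top X: go to q_1, push ε → (q_1, 20120220, YAYYZ)
  ε-move, top Y: go to q_2, push YY → (q_2, 20120220, YYAYYZ)
  read 2, top Y: go to q_2, push XY → (q_2, 0120220, XYYAYYZ)
  ε-move, top X: go to q_2, push A → (q_2, 0120220, AYYAYYZ)
  ε-move, top A: go to q_0, push YA → (q_0, 0120220, YAYYAYYZ)
  read 0, top Y: go to q_1, push XY → (q_1, 120220, XYAYYAYYZ)
  read 1, top X: go to q_1, push ε → (q_1, 20220, YAYYAYYZ)
  ε-move, top Y: go to q_2, push YY → (q_2, 20220, YYAYYAYYZ)
  read 2, top Y: go to q_2, push XY → (q_2, 0220, XYYAYYAYYZ)
  ε-move, top X: go to q_2, push A → (q_2, 0220, AYYAYYAYYZ)
  ε-move, top A: go to q_0, push YA → (q_0, 0220, YAYYAYYAYYZ)
  read 0, top Y: go to q_1, push XY → (q_1, 220, XYAYYAYYAYYZ)
  read 2, top X: go to q_2, push ε → (q_2, 20, YAYYAYYAYYZ)
  read 2, top Y: go to q_2, push XY → (q_2, 0, XYAYYAYYAYYZ)
  ε-move, top X: go to q_2, push A → (q_2, 0, AYAYYAYYAYYZ)
  ε-move, top A: go to q_0, push YA → (q_0, 0, YAYAYYAYYAYYZ)
  read 0, top Y: go to q_1, push XY → (q_1, ε, XYAYAYYAYYAYYZ)
All input consumed in state q_1 with stack XYAYAYYAYYAYYZ.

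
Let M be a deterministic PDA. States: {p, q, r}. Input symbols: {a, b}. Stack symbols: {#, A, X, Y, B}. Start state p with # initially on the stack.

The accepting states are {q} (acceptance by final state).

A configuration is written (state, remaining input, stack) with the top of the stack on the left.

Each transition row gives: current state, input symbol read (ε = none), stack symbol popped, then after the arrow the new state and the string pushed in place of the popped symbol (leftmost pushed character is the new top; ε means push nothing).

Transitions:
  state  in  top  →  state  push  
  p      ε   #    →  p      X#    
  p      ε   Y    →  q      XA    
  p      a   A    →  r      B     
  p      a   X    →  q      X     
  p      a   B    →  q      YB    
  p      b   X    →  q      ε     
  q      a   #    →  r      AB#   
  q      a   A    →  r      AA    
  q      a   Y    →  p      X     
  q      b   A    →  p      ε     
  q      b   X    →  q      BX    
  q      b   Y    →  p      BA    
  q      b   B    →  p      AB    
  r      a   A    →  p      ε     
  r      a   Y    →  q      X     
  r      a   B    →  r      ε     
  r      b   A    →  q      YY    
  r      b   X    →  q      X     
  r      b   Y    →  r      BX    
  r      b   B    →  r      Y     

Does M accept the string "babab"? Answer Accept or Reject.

Accept

(p, babab, #)
  ε-move, top #: go to p, push X# → (p, babab, X#)
  read b, top X: go to q, push ε → (q, abab, #)
  read a, top #: go to r, push AB# → (r, bab, AB#)
  read b, top A: go to q, push YY → (q, ab, YYB#)
  read a, top Y: go to p, push X → (p, b, XYB#)
  read b, top X: go to q, push ε → (q, ε, YB#)
All input consumed; state q ∈ F.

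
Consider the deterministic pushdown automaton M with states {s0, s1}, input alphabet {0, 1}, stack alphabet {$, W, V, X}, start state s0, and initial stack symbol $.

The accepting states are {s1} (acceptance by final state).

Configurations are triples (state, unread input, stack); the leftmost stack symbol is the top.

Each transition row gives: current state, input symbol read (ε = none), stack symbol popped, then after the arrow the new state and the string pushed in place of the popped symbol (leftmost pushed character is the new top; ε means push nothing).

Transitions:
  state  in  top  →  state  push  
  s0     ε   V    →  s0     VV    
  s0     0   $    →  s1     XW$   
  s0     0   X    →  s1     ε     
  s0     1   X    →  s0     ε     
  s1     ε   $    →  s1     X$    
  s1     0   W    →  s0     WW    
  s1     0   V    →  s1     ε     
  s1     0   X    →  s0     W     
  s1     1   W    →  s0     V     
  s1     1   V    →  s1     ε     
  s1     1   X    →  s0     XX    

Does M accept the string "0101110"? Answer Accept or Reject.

(s0, 0101110, $)
  read 0, top $: go to s1, push XW$ → (s1, 101110, XW$)
  read 1, top X: go to s0, push XX → (s0, 01110, XXW$)
  read 0, top X: go to s1, push ε → (s1, 1110, XW$)
  read 1, top X: go to s0, push XX → (s0, 110, XXW$)
  read 1, top X: go to s0, push ε → (s0, 10, XW$)
  read 1, top X: go to s0, push ε → (s0, 0, W$)
No transition applies at (s0, 0, W$); input not fully consumed.

Reject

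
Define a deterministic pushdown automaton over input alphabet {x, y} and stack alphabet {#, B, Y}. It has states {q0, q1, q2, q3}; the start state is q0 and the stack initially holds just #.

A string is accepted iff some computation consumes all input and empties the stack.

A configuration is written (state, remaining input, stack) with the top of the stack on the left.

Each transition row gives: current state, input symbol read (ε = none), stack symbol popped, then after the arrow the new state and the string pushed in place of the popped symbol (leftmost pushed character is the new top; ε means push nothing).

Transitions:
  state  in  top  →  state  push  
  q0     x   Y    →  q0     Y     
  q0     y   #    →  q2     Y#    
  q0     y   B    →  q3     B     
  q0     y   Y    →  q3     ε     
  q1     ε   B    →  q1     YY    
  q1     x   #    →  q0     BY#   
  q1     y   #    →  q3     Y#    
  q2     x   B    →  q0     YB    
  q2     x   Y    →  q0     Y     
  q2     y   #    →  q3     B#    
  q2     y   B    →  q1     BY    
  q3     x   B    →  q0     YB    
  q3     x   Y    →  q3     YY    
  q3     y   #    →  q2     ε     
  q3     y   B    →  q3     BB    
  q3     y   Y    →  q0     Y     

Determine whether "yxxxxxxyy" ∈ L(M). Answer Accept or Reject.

Accept

(q0, yxxxxxxyy, #) ⊢ (q2, xxxxxxyy, Y#) ⊢ (q0, xxxxxyy, Y#) ⊢ (q0, xxxxyy, Y#) ⊢ (q0, xxxyy, Y#) ⊢ (q0, xxyy, Y#) ⊢ (q0, xyy, Y#) ⊢ (q0, yy, Y#) ⊢ (q3, y, #) ⊢ (q2, ε, ε)
All input consumed and the stack is empty.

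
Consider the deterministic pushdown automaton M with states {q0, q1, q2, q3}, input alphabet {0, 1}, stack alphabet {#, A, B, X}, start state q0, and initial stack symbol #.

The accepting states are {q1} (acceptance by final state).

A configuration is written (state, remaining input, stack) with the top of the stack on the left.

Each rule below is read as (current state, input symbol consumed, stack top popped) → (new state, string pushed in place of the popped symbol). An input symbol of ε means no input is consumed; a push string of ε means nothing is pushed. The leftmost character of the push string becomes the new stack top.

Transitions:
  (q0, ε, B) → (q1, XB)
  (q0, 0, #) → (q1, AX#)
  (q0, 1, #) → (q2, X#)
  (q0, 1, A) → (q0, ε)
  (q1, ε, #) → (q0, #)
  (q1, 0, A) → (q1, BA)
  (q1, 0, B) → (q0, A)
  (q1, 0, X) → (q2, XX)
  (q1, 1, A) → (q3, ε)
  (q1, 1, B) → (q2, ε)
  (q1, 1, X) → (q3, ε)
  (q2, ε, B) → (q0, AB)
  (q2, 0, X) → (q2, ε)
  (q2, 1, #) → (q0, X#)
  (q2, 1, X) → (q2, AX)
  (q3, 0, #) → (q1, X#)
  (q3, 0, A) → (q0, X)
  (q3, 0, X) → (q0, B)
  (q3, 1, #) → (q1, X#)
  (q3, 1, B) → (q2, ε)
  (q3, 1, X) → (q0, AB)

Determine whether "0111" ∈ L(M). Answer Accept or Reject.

Accept

(q0, 0111, #) ⊢ (q1, 111, AX#) ⊢ (q3, 11, X#) ⊢ (q0, 1, AB#) ⊢ (q0, ε, B#) ⊢ (q1, ε, XB#)
All input consumed; state q1 ∈ F.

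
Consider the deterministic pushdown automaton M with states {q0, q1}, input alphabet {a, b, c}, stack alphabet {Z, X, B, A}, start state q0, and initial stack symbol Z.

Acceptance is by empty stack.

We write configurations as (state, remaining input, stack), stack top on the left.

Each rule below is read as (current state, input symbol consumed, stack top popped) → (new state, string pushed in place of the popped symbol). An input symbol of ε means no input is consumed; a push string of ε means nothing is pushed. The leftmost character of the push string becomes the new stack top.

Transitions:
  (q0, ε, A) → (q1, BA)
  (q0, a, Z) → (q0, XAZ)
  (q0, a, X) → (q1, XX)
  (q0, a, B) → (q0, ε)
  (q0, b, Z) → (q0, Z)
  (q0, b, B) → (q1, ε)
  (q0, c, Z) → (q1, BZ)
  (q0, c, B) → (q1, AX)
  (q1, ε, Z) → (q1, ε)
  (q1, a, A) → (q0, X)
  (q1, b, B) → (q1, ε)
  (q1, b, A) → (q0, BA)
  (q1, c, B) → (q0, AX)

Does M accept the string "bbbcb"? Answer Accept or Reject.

Accept

(q0, bbbcb, Z)
  read b, top Z: go to q0, push Z → (q0, bbcb, Z)
  read b, top Z: go to q0, push Z → (q0, bcb, Z)
  read b, top Z: go to q0, push Z → (q0, cb, Z)
  read c, top Z: go to q1, push BZ → (q1, b, BZ)
  read b, top B: go to q1, push ε → (q1, ε, Z)
  ε-move, top Z: go to q1, push ε → (q1, ε, ε)
All input consumed and the stack is empty.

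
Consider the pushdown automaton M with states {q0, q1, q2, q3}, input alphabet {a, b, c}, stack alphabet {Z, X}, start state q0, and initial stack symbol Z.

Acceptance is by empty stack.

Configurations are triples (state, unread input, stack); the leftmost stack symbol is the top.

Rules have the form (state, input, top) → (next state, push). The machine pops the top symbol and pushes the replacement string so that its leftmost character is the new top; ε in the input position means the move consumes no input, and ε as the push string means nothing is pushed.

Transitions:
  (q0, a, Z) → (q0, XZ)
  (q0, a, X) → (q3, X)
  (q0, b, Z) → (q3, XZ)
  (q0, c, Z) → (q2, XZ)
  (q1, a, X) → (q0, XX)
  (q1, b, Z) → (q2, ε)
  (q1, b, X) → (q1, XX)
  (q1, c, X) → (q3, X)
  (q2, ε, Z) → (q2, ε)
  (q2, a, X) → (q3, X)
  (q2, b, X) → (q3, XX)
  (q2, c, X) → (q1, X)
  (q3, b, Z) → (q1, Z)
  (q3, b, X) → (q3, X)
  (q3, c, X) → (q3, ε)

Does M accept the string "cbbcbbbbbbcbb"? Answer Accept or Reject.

Accept

One accepting computation: (q0, cbbcbbbbbbcbb, Z) ⊢ (q2, bbcbbbbbbcbb, XZ) ⊢ (q3, bcbbbbbbcbb, XXZ) ⊢ (q3, cbbbbbbcbb, XXZ) ⊢ (q3, bbbbbbcbb, XZ) ⊢ (q3, bbbbbcbb, XZ) ⊢ (q3, bbbbcbb, XZ) ⊢ (q3, bbbcbb, XZ) ⊢ (q3, bbcbb, XZ) ⊢ (q3, bcbb, XZ) ⊢ (q3, cbb, XZ) ⊢ (q3, bb, Z) ⊢ (q1, b, Z) ⊢ (q2, ε, ε)
All input consumed and the stack is empty.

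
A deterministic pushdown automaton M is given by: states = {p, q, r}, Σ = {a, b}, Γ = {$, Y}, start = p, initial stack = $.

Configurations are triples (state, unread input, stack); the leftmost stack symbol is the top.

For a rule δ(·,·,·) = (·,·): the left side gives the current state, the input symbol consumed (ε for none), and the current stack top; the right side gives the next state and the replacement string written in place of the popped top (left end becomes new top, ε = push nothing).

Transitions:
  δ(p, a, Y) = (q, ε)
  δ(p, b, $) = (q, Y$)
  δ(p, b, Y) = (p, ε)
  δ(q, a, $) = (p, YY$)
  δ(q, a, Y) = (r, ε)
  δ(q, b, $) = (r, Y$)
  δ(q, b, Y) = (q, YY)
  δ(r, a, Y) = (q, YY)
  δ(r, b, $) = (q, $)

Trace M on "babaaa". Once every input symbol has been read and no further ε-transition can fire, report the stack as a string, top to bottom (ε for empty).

$

(p, babaaa, $)
  read b, top $: go to q, push Y$ → (q, abaaa, Y$)
  read a, top Y: go to r, push ε → (r, baaa, $)
  read b, top $: go to q, push $ → (q, aaa, $)
  read a, top $: go to p, push YY$ → (p, aa, YY$)
  read a, top Y: go to q, push ε → (q, a, Y$)
  read a, top Y: go to r, push ε → (r, ε, $)
All input consumed in state r with stack $.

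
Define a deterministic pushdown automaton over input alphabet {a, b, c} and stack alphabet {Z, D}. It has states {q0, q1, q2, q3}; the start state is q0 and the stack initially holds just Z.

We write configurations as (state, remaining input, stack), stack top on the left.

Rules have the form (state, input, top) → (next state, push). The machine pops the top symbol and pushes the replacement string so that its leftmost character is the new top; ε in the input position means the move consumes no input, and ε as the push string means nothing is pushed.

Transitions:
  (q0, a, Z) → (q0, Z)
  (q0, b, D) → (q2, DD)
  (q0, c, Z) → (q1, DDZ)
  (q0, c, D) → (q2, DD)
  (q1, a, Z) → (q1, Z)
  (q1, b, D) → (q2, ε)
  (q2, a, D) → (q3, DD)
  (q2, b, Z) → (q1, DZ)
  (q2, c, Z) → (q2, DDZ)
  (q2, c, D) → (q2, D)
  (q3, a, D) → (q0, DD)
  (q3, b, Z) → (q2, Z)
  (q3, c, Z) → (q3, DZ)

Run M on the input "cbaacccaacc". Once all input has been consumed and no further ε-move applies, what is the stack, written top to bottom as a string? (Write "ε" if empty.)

(q0, cbaacccaacc, Z) ⊢ (q1, baacccaacc, DDZ) ⊢ (q2, aacccaacc, DZ) ⊢ (q3, acccaacc, DDZ) ⊢ (q0, cccaacc, DDDZ) ⊢ (q2, ccaacc, DDDDZ) ⊢ (q2, caacc, DDDDZ) ⊢ (q2, aacc, DDDDZ) ⊢ (q3, acc, DDDDDZ) ⊢ (q0, cc, DDDDDDZ) ⊢ (q2, c, DDDDDDDZ) ⊢ (q2, ε, DDDDDDDZ)
All input consumed in state q2 with stack DDDDDDDZ.

DDDDDDDZ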